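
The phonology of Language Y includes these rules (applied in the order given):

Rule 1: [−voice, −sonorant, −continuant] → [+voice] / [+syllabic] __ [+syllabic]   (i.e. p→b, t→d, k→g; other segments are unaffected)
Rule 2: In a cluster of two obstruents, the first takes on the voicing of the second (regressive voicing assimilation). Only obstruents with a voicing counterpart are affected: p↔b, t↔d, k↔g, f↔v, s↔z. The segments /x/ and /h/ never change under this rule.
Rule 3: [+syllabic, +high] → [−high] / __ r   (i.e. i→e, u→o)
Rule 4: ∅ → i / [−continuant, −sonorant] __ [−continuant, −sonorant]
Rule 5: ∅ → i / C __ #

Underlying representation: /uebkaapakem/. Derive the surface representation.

Rule 1 (intervocalic voicing): /p/ is a voiceless stop between vowels /a/ and /a/, so it voices to [b]. /k/ is a voiceless stop between vowels /a/ and /e/, so it voices to [g]. /uebkaapakem/ → uebkaabagem.
Rule 2 (regressive voicing assimilation): /b/ precedes the voiceless obstruent /k/, so it devoices to [p] by assimilation. /uebkaabagem/ → uepkaabagem.
Rule 3 (pre-rhotic lowering): no segment meets the environment; /uepkaabagem/ is unchanged.
Rule 4 (stop-cluster i-epenthesis): /p/ and /k/ form a stop–stop cluster, so [i] is inserted between them. /uepkaabagem/ → uepikaabagem.
Rule 5 (final i-epenthesis): the form ends in the consonant /m/, so [i] is inserted word-finally. /uepikaabagem/ → uepikaabagemi.

uepikaabagemi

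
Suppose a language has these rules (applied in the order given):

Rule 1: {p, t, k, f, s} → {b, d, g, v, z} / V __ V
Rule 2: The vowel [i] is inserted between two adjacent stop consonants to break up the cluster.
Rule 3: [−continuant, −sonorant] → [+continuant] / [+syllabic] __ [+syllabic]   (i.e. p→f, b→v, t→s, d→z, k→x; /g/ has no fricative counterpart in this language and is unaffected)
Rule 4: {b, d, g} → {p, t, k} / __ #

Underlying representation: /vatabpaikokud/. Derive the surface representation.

vazavifaigogut

Rule 1 (intervocalic voicing): /t/ is a voiceless obstruent between vowels /a/ and /a/, so it voices to [d]. /k/ is a voiceless obstruent between vowels /i/ and /o/, so it voices to [g]. /k/ is a voiceless obstruent between vowels /o/ and /u/, so it voices to [g]. /vatabpaikokud/ → vadabpaigogud.
Rule 2 (stop-cluster i-epenthesis): /b/ and /p/ form a stop–stop cluster, so [i] is inserted between them. /vadabpaigogud/ → vadabipaigogud.
Rule 3 (intervocalic spirantization): /d/ is a stop between vowels /a/ and /a/, so it spirantizes to the fricative [z]. /b/ is a stop between vowels /a/ and /i/, so it spirantizes to the fricative [v]. /p/ is a stop between vowels /i/ and /a/, so it spirantizes to the fricative [f]. /vadabipaigogud/ → vazavifaigogud.
Rule 4 (final devoicing): /d/ is a voiced stop in word-final position, so it devoices to [t]. /vazavifaigogud/ → vazavifaigogut.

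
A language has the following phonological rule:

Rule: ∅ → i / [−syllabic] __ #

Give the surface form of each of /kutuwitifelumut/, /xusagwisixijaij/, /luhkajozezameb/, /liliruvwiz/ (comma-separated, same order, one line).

/kutuwitifelumut/: the form ends in the consonant /t/, so [i] is inserted word-finally. → [kutuwitifelumuti].
/xusagwisixijaij/: the form ends in the consonant /j/, so [i] is inserted word-finally. → [xusagwisixijaiji].
/luhkajozezameb/: the form ends in the consonant /b/, so [i] is inserted word-finally. → [luhkajozezamebi].
/liliruvwiz/: the form ends in the consonant /z/, so [i] is inserted word-finally. → [liliruvwizi].

kutuwitifelumuti, xusagwisixijaiji, luhkajozezamebi, liliruvwizi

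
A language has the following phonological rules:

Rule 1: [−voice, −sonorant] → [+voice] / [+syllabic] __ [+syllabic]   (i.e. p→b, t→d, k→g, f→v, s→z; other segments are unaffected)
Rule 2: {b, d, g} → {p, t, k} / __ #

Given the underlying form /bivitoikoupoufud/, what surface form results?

Rule 1 (intervocalic voicing): /t/ is a voiceless obstruent between vowels /i/ and /o/, so it voices to [d]. /k/ is a voiceless obstruent between vowels /i/ and /o/, so it voices to [g]. /p/ is a voiceless obstruent between vowels /u/ and /o/, so it voices to [b]. /f/ is a voiceless obstruent between vowels /u/ and /u/, so it voices to [v]. /bivitoikoupoufud/ → bividoigoubouvud.
Rule 2 (final devoicing): /d/ is a voiced stop in word-final position, so it devoices to [t]. /bividoigoubouvud/ → bividoigoubouvut.

bividoigoubouvut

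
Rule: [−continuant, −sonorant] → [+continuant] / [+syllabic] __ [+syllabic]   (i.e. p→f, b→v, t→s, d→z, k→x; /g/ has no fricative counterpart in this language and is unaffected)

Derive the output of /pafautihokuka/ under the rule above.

Scanning /pafautihokuka/: /p/ at position 1 is not in the conditioning environment; /t/ is a stop between vowels /u/ and /i/, so it spirantizes to the fricative [s]; /k/ is a stop between vowels /o/ and /u/, so it spirantizes to the fricative [x]; /k/ is a stop between vowels /u/ and /a/, so it spirantizes to the fricative [x].
Result: [pafausihoxuxa].

pafausihoxuxa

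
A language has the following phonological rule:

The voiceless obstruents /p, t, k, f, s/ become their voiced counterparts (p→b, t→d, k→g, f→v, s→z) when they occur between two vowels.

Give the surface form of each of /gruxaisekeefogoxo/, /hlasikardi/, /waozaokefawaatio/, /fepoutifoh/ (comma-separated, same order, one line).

gruxaizegeevogoxo, hlazigardi, waozaogevawaadio, feboudivoh

/gruxaisekeefogoxo/: /s/ is a voiceless obstruent between vowels /i/ and /e/, so it voices to [z]. /k/ is a voiceless obstruent between vowels /e/ and /e/, so it voices to [g]. /f/ is a voiceless obstruent between vowels /e/ and /o/, so it voices to [v]. → [gruxaizegeevogoxo].
/hlasikardi/: /s/ is a voiceless obstruent between vowels /a/ and /i/, so it voices to [z]. /k/ is a voiceless obstruent between vowels /i/ and /a/, so it voices to [g]. → [hlazigardi].
/waozaokefawaatio/: /k/ is a voiceless obstruent between vowels /o/ and /e/, so it voices to [g]. /f/ is a voiceless obstruent between vowels /e/ and /a/, so it voices to [v]. /t/ is a voiceless obstruent between vowels /a/ and /i/, so it voices to [d]. → [waozaogevawaadio].
/fepoutifoh/: /p/ is a voiceless obstruent between vowels /e/ and /o/, so it voices to [b]. /t/ is a voiceless obstruent between vowels /u/ and /i/, so it voices to [d]. /f/ is a voiceless obstruent between vowels /i/ and /o/, so it voices to [v]. → [feboudivoh].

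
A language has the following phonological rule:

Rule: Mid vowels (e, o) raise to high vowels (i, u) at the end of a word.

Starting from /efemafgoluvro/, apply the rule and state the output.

efemafgoluvru

Scanning /efemafgoluvro/: /e/ at position 1 is not in the conditioning environment; /e/ at position 3 is not in the conditioning environment; /o/ at position 8 is not in the conditioning environment; /o/ is a mid vowel in word-final position, so it raises to [u].
Result: [efemafgoluvru].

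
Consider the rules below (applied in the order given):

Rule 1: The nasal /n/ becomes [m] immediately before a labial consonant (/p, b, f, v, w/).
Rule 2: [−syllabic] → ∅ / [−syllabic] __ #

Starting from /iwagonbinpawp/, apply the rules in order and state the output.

iwagombimpaw

Rule 1 (nasal place assimilation): /n/ precedes the labial consonant /b/, so it assimilates in place to [m]. /n/ precedes the labial consonant /p/, so it assimilates in place to [m]. /iwagonbinpawp/ → iwagombimpawp.
Rule 2 (final cluster simplification): /p/ is the second consonant of a word-final cluster /wp/, so it deletes. /iwagombimpawp/ → iwagombimpaw.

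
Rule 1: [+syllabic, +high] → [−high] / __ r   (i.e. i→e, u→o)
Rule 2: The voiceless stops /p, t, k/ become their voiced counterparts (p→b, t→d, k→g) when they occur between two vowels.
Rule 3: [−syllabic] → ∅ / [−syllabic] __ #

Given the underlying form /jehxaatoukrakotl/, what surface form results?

Rule 1 (pre-rhotic lowering): no segment meets the environment; /jehxaatoukrakotl/ is unchanged.
Rule 2 (intervocalic voicing): /t/ is a voiceless stop between vowels /a/ and /o/, so it voices to [d]. /k/ is a voiceless stop between vowels /a/ and /o/, so it voices to [g]. /jehxaatoukrakotl/ → jehxaadoukragotl.
Rule 3 (final cluster simplification): /l/ is the second consonant of a word-final cluster /tl/, so it deletes. /jehxaadoukragotl/ → jehxaadoukragot.

jehxaadoukragot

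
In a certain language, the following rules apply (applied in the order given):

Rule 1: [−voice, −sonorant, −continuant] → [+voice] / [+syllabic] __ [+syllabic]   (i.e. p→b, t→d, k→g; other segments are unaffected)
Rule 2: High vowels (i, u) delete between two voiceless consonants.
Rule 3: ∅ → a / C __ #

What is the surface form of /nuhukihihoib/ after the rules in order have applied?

nuhugihhoiba

Rule 1 (intervocalic voicing): /k/ is a voiceless stop between vowels /u/ and /i/, so it voices to [g]. /nuhukihihoib/ → nuhugihihoib.
Rule 2 (high vowel syncope): /i/ is a high vowel flanked by voiceless consonants /h/ and /h/, so it deletes. /nuhugihihoib/ → nuhugihhoib.
Rule 3 (final a-epenthesis): the form ends in the consonant /b/, so [a] is inserted word-finally. /nuhugihhoib/ → nuhugihhoiba.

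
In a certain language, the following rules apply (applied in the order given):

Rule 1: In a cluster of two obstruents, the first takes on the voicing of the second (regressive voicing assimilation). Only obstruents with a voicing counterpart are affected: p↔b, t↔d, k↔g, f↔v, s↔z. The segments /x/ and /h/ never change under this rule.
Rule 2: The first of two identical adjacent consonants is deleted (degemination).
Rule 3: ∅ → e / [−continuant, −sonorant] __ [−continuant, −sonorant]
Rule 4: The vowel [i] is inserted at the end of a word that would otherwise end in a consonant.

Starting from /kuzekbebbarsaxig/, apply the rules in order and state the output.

kuzegebebarsaxigi

Rule 1 (regressive voicing assimilation): /k/ precedes the voiced obstruent /b/, so it voices to [g] by assimilation. /kuzekbebbarsaxig/ → kuzegbebbarsaxig.
Rule 2 (degemination): /bb/ is a geminate; the first /b/ deletes. /kuzegbebbarsaxig/ → kuzegbebarsaxig.
Rule 3 (stop-cluster e-epenthesis): /g/ and /b/ form a stop–stop cluster, so [e] is inserted between them. /kuzegbebarsaxig/ → kuzegebebarsaxig.
Rule 4 (final i-epenthesis): the form ends in the consonant /g/, so [i] is inserted word-finally. /kuzegebebarsaxig/ → kuzegebebarsaxigi.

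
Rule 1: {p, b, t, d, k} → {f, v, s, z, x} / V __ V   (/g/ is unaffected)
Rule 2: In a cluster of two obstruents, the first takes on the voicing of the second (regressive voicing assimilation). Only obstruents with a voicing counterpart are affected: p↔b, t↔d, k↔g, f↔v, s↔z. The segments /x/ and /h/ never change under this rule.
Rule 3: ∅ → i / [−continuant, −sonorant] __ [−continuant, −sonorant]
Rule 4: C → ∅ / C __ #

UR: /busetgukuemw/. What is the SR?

busediguxuem

Rule 1 (intervocalic spirantization): /k/ is a stop between vowels /u/ and /u/, so it spirantizes to the fricative [x]. /busetgukuemw/ → busetguxuemw.
Rule 2 (regressive voicing assimilation): /t/ precedes the voiced obstruent /g/, so it voices to [d] by assimilation. /busetguxuemw/ → busedguxuemw.
Rule 3 (stop-cluster i-epenthesis): /d/ and /g/ form a stop–stop cluster, so [i] is inserted between them. /busedguxuemw/ → busediguxuemw.
Rule 4 (final cluster simplification): /w/ is the second consonant of a word-final cluster /mw/, so it deletes. /busediguxuemw/ → busediguxuem.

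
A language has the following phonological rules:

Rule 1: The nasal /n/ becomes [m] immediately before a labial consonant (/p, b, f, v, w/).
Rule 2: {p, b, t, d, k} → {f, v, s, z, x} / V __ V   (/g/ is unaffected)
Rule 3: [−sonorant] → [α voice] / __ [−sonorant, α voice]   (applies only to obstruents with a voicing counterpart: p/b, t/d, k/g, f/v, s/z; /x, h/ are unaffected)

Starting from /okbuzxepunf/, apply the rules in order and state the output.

Rule 1 (nasal place assimilation): /n/ precedes the labial consonant /f/, so it assimilates in place to [m]. /okbuzxepunf/ → okbuzxepumf.
Rule 2 (intervocalic spirantization): /p/ is a stop between vowels /e/ and /u/, so it spirantizes to the fricative [f]. /okbuzxepumf/ → okbuzxefumf.
Rule 3 (regressive voicing assimilation): /k/ precedes the voiced obstruent /b/, so it voices to [g] by assimilation. /z/ precedes the voiceless obstruent /x/, so it devoices to [s] by assimilation. /okbuzxefumf/ → ogbusxefumf.

ogbusxefumf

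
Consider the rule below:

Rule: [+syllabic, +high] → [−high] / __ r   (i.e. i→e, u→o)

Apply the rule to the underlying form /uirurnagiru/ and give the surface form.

uerornageru

Scanning /uirurnagiru/: /u/ at position 1 is not in the conditioning environment; /i/ is a high vowel immediately before /r/, so it lowers to [e]; /u/ is a high vowel immediately before /r/, so it lowers to [o]; /i/ is a high vowel immediately before /r/, so it lowers to [e]; /u/ at position 11 is not in the conditioning environment.
Result: [uerornageru].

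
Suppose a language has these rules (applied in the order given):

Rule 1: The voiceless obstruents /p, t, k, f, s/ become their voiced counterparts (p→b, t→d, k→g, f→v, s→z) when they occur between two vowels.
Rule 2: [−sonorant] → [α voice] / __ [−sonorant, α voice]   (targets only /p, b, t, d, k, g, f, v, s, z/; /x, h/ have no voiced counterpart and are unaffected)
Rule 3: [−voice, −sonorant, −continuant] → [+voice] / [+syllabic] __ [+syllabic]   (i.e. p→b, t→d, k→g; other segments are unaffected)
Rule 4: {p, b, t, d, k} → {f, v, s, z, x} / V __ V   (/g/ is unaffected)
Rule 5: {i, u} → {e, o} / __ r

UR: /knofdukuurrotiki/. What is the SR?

Rule 1 (intervocalic voicing): /k/ is a voiceless obstruent between vowels /u/ and /u/, so it voices to [g]. /t/ is a voiceless obstruent between vowels /o/ and /i/, so it voices to [d]. /k/ is a voiceless obstruent between vowels /i/ and /i/, so it voices to [g]. /knofdukuurrotiki/ → knofduguurrodigi.
Rule 2 (regressive voicing assimilation): /f/ precedes the voiced obstruent /d/, so it voices to [v] by assimilation. /knofduguurrodigi/ → knovduguurrodigi.
Rule 3 (intervocalic voicing): no segment meets the environment; /knovduguurrodigi/ is unchanged.
Rule 4 (intervocalic spirantization): /d/ is a stop between vowels /o/ and /i/, so it spirantizes to the fricative [z]. /knovduguurrodigi/ → knovduguurrozigi.
Rule 5 (pre-rhotic lowering): /u/ is a high vowel immediately before /r/, so it lowers to [o]. /knovduguurrozigi/ → knovduguorrozigi.

knovduguorrozigi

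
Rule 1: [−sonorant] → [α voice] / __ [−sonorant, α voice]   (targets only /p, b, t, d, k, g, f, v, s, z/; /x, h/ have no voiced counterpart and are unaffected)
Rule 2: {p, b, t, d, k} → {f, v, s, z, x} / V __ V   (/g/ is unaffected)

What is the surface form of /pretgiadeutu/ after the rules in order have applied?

predgiazeusu

Rule 1 (regressive voicing assimilation): /t/ precedes the voiced obstruent /g/, so it voices to [d] by assimilation. /pretgiadeutu/ → predgiadeutu.
Rule 2 (intervocalic spirantization): /d/ is a stop between vowels /a/ and /e/, so it spirantizes to the fricative [z]. /t/ is a stop between vowels /u/ and /u/, so it spirantizes to the fricative [s]. /predgiadeutu/ → predgiazeusu.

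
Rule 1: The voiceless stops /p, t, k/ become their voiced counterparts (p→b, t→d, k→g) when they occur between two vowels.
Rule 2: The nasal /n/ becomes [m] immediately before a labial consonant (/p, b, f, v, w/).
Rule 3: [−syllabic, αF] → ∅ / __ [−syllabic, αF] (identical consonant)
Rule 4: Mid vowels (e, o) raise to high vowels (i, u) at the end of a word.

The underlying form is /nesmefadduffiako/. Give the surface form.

Rule 1 (intervocalic voicing): /k/ is a voiceless stop between vowels /a/ and /o/, so it voices to [g]. /nesmefadduffiako/ → nesmefadduffiago.
Rule 2 (nasal place assimilation): no segment meets the environment; /nesmefadduffiago/ is unchanged.
Rule 3 (degemination): /dd/ is a geminate; the first /d/ deletes. /ff/ is a geminate; the first /f/ deletes. /nesmefadduffiago/ → nesmefadufiago.
Rule 4 (final vowel raising): /o/ is a mid vowel in word-final position, so it raises to [u]. /nesmefadufiago/ → nesmefadufiagu.

nesmefadufiagu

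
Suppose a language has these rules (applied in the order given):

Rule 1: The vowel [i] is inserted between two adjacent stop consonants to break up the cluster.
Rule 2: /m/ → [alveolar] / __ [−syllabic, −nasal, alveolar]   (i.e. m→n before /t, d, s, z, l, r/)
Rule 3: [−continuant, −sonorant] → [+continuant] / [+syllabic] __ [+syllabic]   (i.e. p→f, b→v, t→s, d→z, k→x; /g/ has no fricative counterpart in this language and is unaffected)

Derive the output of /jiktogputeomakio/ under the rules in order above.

Rule 1 (stop-cluster i-epenthesis): /k/ and /t/ form a stop–stop cluster, so [i] is inserted between them. /g/ and /p/ form a stop–stop cluster, so [i] is inserted between them. /jiktogputeomakio/ → jikitogiputeomakio.
Rule 2 (nasal place assimilation): no segment meets the environment; /jikitogiputeomakio/ is unchanged.
Rule 3 (intervocalic spirantization): /k/ is a stop between vowels /i/ and /i/, so it spirantizes to the fricative [x]. /t/ is a stop between vowels /i/ and /o/, so it spirantizes to the fricative [s]. /p/ is a stop between vowels /i/ and /u/, so it spirantizes to the fricative [f]. /t/ is a stop between vowels /u/ and /e/, so it spirantizes to the fricative [s]. /k/ is a stop between vowels /a/ and /i/, so it spirantizes to the fricative [x]. /jikitogiputeomakio/ → jixisogifuseomaxio.

jixisogifuseomaxio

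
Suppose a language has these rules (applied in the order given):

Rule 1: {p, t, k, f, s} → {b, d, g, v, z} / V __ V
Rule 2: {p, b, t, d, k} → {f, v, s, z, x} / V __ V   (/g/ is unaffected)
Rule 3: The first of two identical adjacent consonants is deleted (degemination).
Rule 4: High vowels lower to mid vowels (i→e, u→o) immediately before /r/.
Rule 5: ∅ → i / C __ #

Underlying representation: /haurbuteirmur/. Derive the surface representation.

haorbuzeermori

Rule 1 (intervocalic voicing): /t/ is a voiceless obstruent between vowels /u/ and /e/, so it voices to [d]. /haurbuteirmur/ → haurbudeirmur.
Rule 2 (intervocalic spirantization): /d/ is a stop between vowels /u/ and /e/, so it spirantizes to the fricative [z]. /haurbudeirmur/ → haurbuzeirmur.
Rule 3 (degemination): no segment meets the environment; /haurbuzeirmur/ is unchanged.
Rule 4 (pre-rhotic lowering): /u/ is a high vowel immediately before /r/, so it lowers to [o]. /i/ is a high vowel immediately before /r/, so it lowers to [e]. /u/ is a high vowel immediately before /r/, so it lowers to [o]. /haurbuzeirmur/ → haorbuzeermor.
Rule 5 (final i-epenthesis): the form ends in the consonant /r/, so [i] is inserted word-finally. /haorbuzeermor/ → haorbuzeermori.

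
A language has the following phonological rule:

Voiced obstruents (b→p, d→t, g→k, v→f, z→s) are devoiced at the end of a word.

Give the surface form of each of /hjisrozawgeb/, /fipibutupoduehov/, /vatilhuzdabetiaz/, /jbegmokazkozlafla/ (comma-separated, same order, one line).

/hjisrozawgeb/: /b/ is a voiced obstruent in word-final position, so it devoices to [p]. → [hjisrozawgep].
/fipibutupoduehov/: /v/ is a voiced obstruent in word-final position, so it devoices to [f]. → [fipibutupoduehof].
/vatilhuzdabetiaz/: /z/ is a voiced obstruent in word-final position, so it devoices to [s]. → [vatilhuzdabetias].
/jbegmokazkozlafla/: the rule's environment is not met; surfaces unchanged as [jbegmokazkozlafla].

hjisrozawgep, fipibutupoduehof, vatilhuzdabetias, jbegmokazkozlafla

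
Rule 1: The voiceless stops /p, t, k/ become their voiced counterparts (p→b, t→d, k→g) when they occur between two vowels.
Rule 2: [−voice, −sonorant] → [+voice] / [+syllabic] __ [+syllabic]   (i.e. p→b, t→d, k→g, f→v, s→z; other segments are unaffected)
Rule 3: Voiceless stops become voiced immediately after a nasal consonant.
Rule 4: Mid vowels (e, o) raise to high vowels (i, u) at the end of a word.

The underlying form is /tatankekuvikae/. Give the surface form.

tadangeguvigai

Rule 1 (intervocalic voicing): /t/ is a voiceless stop between vowels /a/ and /a/, so it voices to [d]. /k/ is a voiceless stop between vowels /e/ and /u/, so it voices to [g]. /k/ is a voiceless stop between vowels /i/ and /a/, so it voices to [g]. /tatankekuvikae/ → tadankeguvigae.
Rule 2 (intervocalic voicing): no segment meets the environment; /tadankeguvigae/ is unchanged.
Rule 3 (post-nasal voicing): /k/ is a voiceless stop immediately after the nasal /n/, so it voices to [g]. /tadankeguvigae/ → tadangeguvigae.
Rule 4 (final vowel raising): /e/ is a mid vowel in word-final position, so it raises to [i]. /tadangeguvigae/ → tadangeguvigai.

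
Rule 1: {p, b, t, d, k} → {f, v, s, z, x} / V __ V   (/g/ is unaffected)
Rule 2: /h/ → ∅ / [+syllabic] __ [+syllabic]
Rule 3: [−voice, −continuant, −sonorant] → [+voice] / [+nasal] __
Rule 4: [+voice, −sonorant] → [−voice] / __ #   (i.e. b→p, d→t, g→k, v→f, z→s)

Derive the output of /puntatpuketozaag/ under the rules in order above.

pundatpuxesozaak

Rule 1 (intervocalic spirantization): /k/ is a stop between vowels /u/ and /e/, so it spirantizes to the fricative [x]. /t/ is a stop between vowels /e/ and /o/, so it spirantizes to the fricative [s]. /puntatpuketozaag/ → puntatpuxesozaag.
Rule 2 (intervocalic h-deletion): no segment meets the environment; /puntatpuxesozaag/ is unchanged.
Rule 3 (post-nasal voicing): /t/ is a voiceless stop immediately after the nasal /n/, so it voices to [d]. /puntatpuxesozaag/ → pundatpuxesozaag.
Rule 4 (final devoicing): /g/ is a voiced obstruent in word-final position, so it devoices to [k]. /pundatpuxesozaag/ → pundatpuxesozaak.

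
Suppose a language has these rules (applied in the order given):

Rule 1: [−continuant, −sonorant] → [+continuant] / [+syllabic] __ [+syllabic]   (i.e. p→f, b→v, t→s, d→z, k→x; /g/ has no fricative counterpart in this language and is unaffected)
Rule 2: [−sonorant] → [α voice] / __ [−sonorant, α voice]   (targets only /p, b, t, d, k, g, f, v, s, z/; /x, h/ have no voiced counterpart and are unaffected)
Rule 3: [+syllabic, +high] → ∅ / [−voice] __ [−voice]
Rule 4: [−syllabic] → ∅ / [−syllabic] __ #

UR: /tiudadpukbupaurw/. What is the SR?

Rule 1 (intervocalic spirantization): /d/ is a stop between vowels /u/ and /a/, so it spirantizes to the fricative [z]. /p/ is a stop between vowels /u/ and /a/, so it spirantizes to the fricative [f]. /tiudadpukbupaurw/ → tiuzadpukbufaurw.
Rule 2 (regressive voicing assimilation): /d/ precedes the voiceless obstruent /p/, so it devoices to [t] by assimilation. /k/ precedes the voiced obstruent /b/, so it voices to [g] by assimilation. /tiuzadpukbufaurw/ → tiuzatpugbufaurw.
Rule 3 (high vowel syncope): no segment meets the environment; /tiuzatpugbufaurw/ is unchanged.
Rule 4 (final cluster simplification): /w/ is the second consonant of a word-final cluster /rw/, so it deletes. /tiuzatpugbufaurw/ → tiuzatpugbufaur.

tiuzatpugbufaur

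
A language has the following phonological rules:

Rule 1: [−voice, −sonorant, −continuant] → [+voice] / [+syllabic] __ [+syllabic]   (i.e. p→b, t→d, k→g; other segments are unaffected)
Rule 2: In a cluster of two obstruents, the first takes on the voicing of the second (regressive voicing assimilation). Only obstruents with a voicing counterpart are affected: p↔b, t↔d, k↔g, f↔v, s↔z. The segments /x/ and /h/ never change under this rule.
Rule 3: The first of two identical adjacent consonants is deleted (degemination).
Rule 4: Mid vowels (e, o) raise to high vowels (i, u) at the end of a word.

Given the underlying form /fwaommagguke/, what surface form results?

fwaomagugi

Rule 1 (intervocalic voicing): /k/ is a voiceless stop between vowels /u/ and /e/, so it voices to [g]. /fwaommagguke/ → fwaommagguge.
Rule 2 (regressive voicing assimilation): no segment meets the environment; /fwaommagguge/ is unchanged.
Rule 3 (degemination): /mm/ is a geminate; the first /m/ deletes. /gg/ is a geminate; the first /g/ deletes. /fwaommagguge/ → fwaomaguge.
Rule 4 (final vowel raising): /e/ is a mid vowel in word-final position, so it raises to [i]. /fwaomaguge/ → fwaomagugi.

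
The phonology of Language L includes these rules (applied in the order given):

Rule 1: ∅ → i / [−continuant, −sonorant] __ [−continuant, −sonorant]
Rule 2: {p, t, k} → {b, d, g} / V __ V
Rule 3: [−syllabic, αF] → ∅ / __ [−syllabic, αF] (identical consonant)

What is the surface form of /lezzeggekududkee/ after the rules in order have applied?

Rule 1 (stop-cluster i-epenthesis): /g/ and /g/ form a stop–stop cluster, so [i] is inserted between them. /d/ and /k/ form a stop–stop cluster, so [i] is inserted between them. /lezzeggekududkee/ → lezzegigekududikee.
Rule 2 (intervocalic voicing): /k/ is a voiceless stop between vowels /e/ and /u/, so it voices to [g]. /k/ is a voiceless stop between vowels /i/ and /e/, so it voices to [g]. /lezzegigekududikee/ → lezzegigegududigee.
Rule 3 (degemination): /zz/ is a geminate; the first /z/ deletes. /lezzegigegududigee/ → lezegigegududigee.

lezegigegududigee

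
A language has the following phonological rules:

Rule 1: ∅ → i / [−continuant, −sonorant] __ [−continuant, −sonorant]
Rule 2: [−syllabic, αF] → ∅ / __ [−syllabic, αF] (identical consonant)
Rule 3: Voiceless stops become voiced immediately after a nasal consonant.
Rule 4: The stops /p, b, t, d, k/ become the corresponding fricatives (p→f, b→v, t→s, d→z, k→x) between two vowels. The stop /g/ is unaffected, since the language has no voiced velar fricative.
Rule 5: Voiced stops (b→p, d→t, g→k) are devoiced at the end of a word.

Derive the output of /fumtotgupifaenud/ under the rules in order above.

Rule 1 (stop-cluster i-epenthesis): /t/ and /g/ form a stop–stop cluster, so [i] is inserted between them. /fumtotgupifaenud/ → fumtotigupifaenud.
Rule 2 (degemination): no segment meets the environment; /fumtotigupifaenud/ is unchanged.
Rule 3 (post-nasal voicing): /t/ is a voiceless stop immediately after the nasal /m/, so it voices to [d]. /fumtotigupifaenud/ → fumdotigupifaenud.
Rule 4 (intervocalic spirantization): /t/ is a stop between vowels /o/ and /i/, so it spirantizes to the fricative [s]. /p/ is a stop between vowels /u/ and /i/, so it spirantizes to the fricative [f]. /fumdotigupifaenud/ → fumdosigufifaenud.
Rule 5 (final devoicing): /d/ is a voiced stop in word-final position, so it devoices to [t]. /fumdosigufifaenud/ → fumdosigufifaenut.

fumdosigufifaenut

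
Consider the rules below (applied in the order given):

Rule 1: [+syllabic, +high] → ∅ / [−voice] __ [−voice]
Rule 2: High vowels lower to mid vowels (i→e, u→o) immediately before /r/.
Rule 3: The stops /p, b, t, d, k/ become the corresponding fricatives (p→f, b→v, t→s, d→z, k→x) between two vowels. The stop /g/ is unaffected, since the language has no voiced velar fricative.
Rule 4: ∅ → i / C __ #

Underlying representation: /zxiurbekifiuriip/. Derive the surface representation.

Rule 1 (high vowel syncope): /i/ is a high vowel flanked by voiceless consonants /k/ and /f/, so it deletes. /zxiurbekifiuriip/ → zxiurbekfiuriip.
Rule 2 (pre-rhotic lowering): /u/ is a high vowel immediately before /r/, so it lowers to [o]. /u/ is a high vowel immediately before /r/, so it lowers to [o]. /zxiurbekfiuriip/ → zxiorbekfioriip.
Rule 3 (intervocalic spirantization): no segment meets the environment; /zxiorbekfioriip/ is unchanged.
Rule 4 (final i-epenthesis): the form ends in the consonant /p/, so [i] is inserted word-finally. /zxiorbekfioriip/ → zxiorbekfioriipi.

zxiorbekfioriipi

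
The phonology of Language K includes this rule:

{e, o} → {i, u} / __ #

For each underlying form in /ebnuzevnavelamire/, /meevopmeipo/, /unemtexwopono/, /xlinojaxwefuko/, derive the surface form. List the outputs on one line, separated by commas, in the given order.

ebnuzevnavelamiri, meevopmeipu, unemtexwoponu, xlinojaxwefuku

/ebnuzevnavelamire/: /e/ is a mid vowel in word-final position, so it raises to [i]. → [ebnuzevnavelamiri].
/meevopmeipo/: /o/ is a mid vowel in word-final position, so it raises to [u]. → [meevopmeipu].
/unemtexwopono/: /o/ is a mid vowel in word-final position, so it raises to [u]. → [unemtexwoponu].
/xlinojaxwefuko/: /o/ is a mid vowel in word-final position, so it raises to [u]. → [xlinojaxwefuku].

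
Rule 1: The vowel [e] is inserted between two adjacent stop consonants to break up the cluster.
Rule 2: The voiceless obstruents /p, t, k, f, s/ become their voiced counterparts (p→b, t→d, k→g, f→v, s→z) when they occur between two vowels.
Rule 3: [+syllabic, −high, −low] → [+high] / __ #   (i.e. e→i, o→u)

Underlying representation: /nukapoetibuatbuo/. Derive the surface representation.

Rule 1 (stop-cluster e-epenthesis): /t/ and /b/ form a stop–stop cluster, so [e] is inserted between them. /nukapoetibuatbuo/ → nukapoetibuatebuo.
Rule 2 (intervocalic voicing): /k/ is a voiceless obstruent between vowels /u/ and /a/, so it voices to [g]. /p/ is a voiceless obstruent between vowels /a/ and /o/, so it voices to [b]. /t/ is a voiceless obstruent between vowels /e/ and /i/, so it voices to [d]. /t/ is a voiceless obstruent between vowels /a/ and /e/, so it voices to [d]. /nukapoetibuatebuo/ → nugaboedibuadebuo.
Rule 3 (final vowel raising): /o/ is a mid vowel in word-final position, so it raises to [u]. /nugaboedibuadebuo/ → nugaboedibuadebuu.

nugaboedibuadebuu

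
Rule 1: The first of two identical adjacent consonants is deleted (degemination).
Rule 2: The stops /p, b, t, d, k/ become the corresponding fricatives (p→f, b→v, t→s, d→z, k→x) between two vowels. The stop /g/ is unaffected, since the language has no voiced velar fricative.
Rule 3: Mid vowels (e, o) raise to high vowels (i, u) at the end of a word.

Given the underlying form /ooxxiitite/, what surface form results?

Rule 1 (degemination): /xx/ is a geminate; the first /x/ deletes. /ooxxiitite/ → ooxiitite.
Rule 2 (intervocalic spirantization): /t/ is a stop between vowels /i/ and /i/, so it spirantizes to the fricative [s]. /t/ is a stop between vowels /i/ and /e/, so it spirantizes to the fricative [s]. /ooxiitite/ → ooxiisise.
Rule 3 (final vowel raising): /e/ is a mid vowel in word-final position, so it raises to [i]. /ooxiisise/ → ooxiisisi.

ooxiisisi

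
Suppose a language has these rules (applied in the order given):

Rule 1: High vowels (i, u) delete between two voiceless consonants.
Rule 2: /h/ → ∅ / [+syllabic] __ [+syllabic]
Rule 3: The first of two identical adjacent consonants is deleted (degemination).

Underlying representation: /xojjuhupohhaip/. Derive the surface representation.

Rule 1 (high vowel syncope): /u/ is a high vowel flanked by voiceless consonants /h/ and /p/, so it deletes. /xojjuhupohhaip/ → xojjuhpohhaip.
Rule 2 (intervocalic h-deletion): no segment meets the environment; /xojjuhpohhaip/ is unchanged.
Rule 3 (degemination): /jj/ is a geminate; the first /j/ deletes. /hh/ is a geminate; the first /h/ deletes. /xojjuhpohhaip/ → xojuhpohaip.

xojuhpohaip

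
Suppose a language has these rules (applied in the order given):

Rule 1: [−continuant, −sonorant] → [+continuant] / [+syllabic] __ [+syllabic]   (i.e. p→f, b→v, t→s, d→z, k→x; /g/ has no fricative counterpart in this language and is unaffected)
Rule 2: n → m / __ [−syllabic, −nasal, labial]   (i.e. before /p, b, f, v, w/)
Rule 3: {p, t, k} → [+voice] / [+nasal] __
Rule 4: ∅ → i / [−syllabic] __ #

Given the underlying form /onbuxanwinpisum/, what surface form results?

ombuxamwimbisumi

Rule 1 (intervocalic spirantization): no segment meets the environment; /onbuxanwinpisum/ is unchanged.
Rule 2 (nasal place assimilation): /n/ precedes the labial consonant /b/, so it assimilates in place to [m]. /n/ precedes the labial consonant /w/, so it assimilates in place to [m]. /n/ precedes the labial consonant /p/, so it assimilates in place to [m]. /onbuxanwinpisum/ → ombuxamwimpisum.
Rule 3 (post-nasal voicing): /p/ is a voiceless stop immediately after the nasal /m/, so it voices to [b]. /ombuxamwimpisum/ → ombuxamwimbisum.
Rule 4 (final i-epenthesis): the form ends in the consonant /m/, so [i] is inserted word-finally. /ombuxamwimbisum/ → ombuxamwimbisumi.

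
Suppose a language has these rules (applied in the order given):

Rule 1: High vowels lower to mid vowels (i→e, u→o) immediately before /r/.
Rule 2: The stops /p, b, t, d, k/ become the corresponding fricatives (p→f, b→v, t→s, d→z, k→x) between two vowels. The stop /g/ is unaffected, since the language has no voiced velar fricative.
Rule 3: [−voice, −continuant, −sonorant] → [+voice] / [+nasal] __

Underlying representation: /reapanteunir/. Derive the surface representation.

Rule 1 (pre-rhotic lowering): /i/ is a high vowel immediately before /r/, so it lowers to [e]. /reapanteunir/ → reapanteuner.
Rule 2 (intervocalic spirantization): /p/ is a stop between vowels /a/ and /a/, so it spirantizes to the fricative [f]. /reapanteuner/ → reafanteuner.
Rule 3 (post-nasal voicing): /t/ is a voiceless stop immediately after the nasal /n/, so it voices to [d]. /reafanteuner/ → reafandeuner.

reafandeuner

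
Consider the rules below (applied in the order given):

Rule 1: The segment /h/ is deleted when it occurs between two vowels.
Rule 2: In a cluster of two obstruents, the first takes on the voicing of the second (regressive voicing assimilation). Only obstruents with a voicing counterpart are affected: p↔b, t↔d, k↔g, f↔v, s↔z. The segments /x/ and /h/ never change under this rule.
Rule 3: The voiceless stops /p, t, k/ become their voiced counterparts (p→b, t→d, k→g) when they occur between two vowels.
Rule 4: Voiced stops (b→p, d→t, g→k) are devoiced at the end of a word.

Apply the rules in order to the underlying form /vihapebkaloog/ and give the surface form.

viabepkalook

Rule 1 (intervocalic h-deletion): /h/ occurs between vowels /i/ and /a/, so it deletes. /vihapebkaloog/ → viapebkaloog.
Rule 2 (regressive voicing assimilation): /b/ precedes the voiceless obstruent /k/, so it devoices to [p] by assimilation. /viapebkaloog/ → viapepkaloog.
Rule 3 (intervocalic voicing): /p/ is a voiceless stop between vowels /a/ and /e/, so it voices to [b]. /viapepkaloog/ → viabepkaloog.
Rule 4 (final devoicing): /g/ is a voiced stop in word-final position, so it devoices to [k]. /viabepkaloog/ → viabepkalook.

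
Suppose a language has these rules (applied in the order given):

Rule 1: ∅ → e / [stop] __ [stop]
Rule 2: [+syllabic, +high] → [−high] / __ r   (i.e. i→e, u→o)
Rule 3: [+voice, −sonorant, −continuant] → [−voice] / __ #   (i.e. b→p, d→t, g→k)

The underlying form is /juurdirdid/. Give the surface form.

juorderdit

Rule 1 (stop-cluster e-epenthesis): no segment meets the environment; /juurdirdid/ is unchanged.
Rule 2 (pre-rhotic lowering): /u/ is a high vowel immediately before /r/, so it lowers to [o]. /i/ is a high vowel immediately before /r/, so it lowers to [e]. /juurdirdid/ → juorderdid.
Rule 3 (final devoicing): /d/ is a voiced stop in word-final position, so it devoices to [t]. /juorderdid/ → juorderdit.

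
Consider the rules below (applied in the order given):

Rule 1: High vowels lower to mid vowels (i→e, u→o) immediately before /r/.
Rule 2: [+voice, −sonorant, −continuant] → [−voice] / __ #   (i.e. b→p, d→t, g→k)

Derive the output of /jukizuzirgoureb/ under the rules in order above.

jukizuzergoorep

Rule 1 (pre-rhotic lowering): /i/ is a high vowel immediately before /r/, so it lowers to [e]. /u/ is a high vowel immediately before /r/, so it lowers to [o]. /jukizuzirgoureb/ → jukizuzergooreb.
Rule 2 (final devoicing): /b/ is a voiced stop in word-final position, so it devoices to [p]. /jukizuzergooreb/ → jukizuzergoorep.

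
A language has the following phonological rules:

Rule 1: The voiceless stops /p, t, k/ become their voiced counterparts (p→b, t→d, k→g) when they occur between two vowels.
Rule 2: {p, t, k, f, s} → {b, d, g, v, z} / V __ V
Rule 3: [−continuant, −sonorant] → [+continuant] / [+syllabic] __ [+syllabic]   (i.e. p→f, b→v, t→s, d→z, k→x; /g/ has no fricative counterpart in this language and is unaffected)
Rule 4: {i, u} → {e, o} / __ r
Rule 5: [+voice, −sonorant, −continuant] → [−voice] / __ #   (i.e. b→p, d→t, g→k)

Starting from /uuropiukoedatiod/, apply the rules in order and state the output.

Rule 1 (intervocalic voicing): /p/ is a voiceless stop between vowels /o/ and /i/, so it voices to [b]. /k/ is a voiceless stop between vowels /u/ and /o/, so it voices to [g]. /t/ is a voiceless stop between vowels /a/ and /i/, so it voices to [d]. /uuropiukoedatiod/ → uurobiugoedadiod.
Rule 2 (intervocalic voicing): no segment meets the environment; /uurobiugoedadiod/ is unchanged.
Rule 3 (intervocalic spirantization): /b/ is a stop between vowels /o/ and /i/, so it spirantizes to the fricative [v]. /d/ is a stop between vowels /e/ and /a/, so it spirantizes to the fricative [z]. /d/ is a stop between vowels /a/ and /i/, so it spirantizes to the fricative [z]. /uurobiugoedadiod/ → uuroviugoezaziod.
Rule 4 (pre-rhotic lowering): /u/ is a high vowel immediately before /r/, so it lowers to [o]. /uuroviugoezaziod/ → uoroviugoezaziod.
Rule 5 (final devoicing): /d/ is a voiced stop in word-final position, so it devoices to [t]. /uoroviugoezaziod/ → uoroviugoezaziot.

uoroviugoezaziot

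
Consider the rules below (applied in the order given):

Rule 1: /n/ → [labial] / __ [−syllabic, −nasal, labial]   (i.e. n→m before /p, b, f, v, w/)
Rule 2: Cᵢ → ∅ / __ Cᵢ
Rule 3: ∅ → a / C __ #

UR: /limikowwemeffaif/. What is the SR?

limikowemefaifa

Rule 1 (nasal place assimilation): no segment meets the environment; /limikowwemeffaif/ is unchanged.
Rule 2 (degemination): /ww/ is a geminate; the first /w/ deletes. /ff/ is a geminate; the first /f/ deletes. /limikowwemeffaif/ → limikowemefaif.
Rule 3 (final a-epenthesis): the form ends in the consonant /f/, so [a] is inserted word-finally. /limikowemefaif/ → limikowemefaifa.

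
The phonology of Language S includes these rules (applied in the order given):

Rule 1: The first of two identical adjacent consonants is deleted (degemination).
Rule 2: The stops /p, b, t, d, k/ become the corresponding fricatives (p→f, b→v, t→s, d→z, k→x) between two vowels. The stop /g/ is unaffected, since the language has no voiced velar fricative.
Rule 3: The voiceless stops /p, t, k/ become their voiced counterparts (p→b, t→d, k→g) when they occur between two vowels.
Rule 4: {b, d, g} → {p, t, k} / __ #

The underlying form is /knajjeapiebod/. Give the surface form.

knajeafievot

Rule 1 (degemination): /jj/ is a geminate; the first /j/ deletes. /knajjeapiebod/ → knajeapiebod.
Rule 2 (intervocalic spirantization): /p/ is a stop between vowels /a/ and /i/, so it spirantizes to the fricative [f]. /b/ is a stop between vowels /e/ and /o/, so it spirantizes to the fricative [v]. /knajeapiebod/ → knajeafievod.
Rule 3 (intervocalic voicing): no segment meets the environment; /knajeafievod/ is unchanged.
Rule 4 (final devoicing): /d/ is a voiced stop in word-final position, so it devoices to [t]. /knajeafievod/ → knajeafievot.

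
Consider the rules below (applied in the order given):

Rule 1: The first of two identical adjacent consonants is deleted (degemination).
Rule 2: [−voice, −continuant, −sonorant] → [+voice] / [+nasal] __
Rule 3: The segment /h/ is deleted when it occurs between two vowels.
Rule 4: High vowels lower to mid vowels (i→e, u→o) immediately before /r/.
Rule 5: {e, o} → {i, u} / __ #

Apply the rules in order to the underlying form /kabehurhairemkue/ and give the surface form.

kabeorhaeremgui

Rule 1 (degemination): no segment meets the environment; /kabehurhairemkue/ is unchanged.
Rule 2 (post-nasal voicing): /k/ is a voiceless stop immediately after the nasal /m/, so it voices to [g]. /kabehurhairemkue/ → kabehurhairemgue.
Rule 3 (intervocalic h-deletion): /h/ occurs between vowels /e/ and /u/, so it deletes. /kabehurhairemgue/ → kabeurhairemgue.
Rule 4 (pre-rhotic lowering): /u/ is a high vowel immediately before /r/, so it lowers to [o]. /i/ is a high vowel immediately before /r/, so it lowers to [e]. /kabeurhairemgue/ → kabeorhaeremgue.
Rule 5 (final vowel raising): /e/ is a mid vowel in word-final position, so it raises to [i]. /kabeorhaeremgue/ → kabeorhaeremgui.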